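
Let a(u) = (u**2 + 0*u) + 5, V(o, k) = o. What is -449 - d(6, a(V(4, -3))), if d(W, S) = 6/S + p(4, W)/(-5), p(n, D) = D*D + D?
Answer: -15431/35 ≈ -440.89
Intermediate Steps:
p(n, D) = D + D**2 (p(n, D) = D**2 + D = D + D**2)
a(u) = 5 + u**2 (a(u) = (u**2 + 0) + 5 = u**2 + 5 = 5 + u**2)
d(W, S) = 6/S - W*(1 + W)/5 (d(W, S) = 6/S + (W*(1 + W))/(-5) = 6/S + (W*(1 + W))*(-1/5) = 6/S - W*(1 + W)/5)
-449 - d(6, a(V(4, -3))) = -449 - (30 - 1*(5 + 4**2)*6*(1 + 6))/(5*(5 + 4**2)) = -449 - (30 - 1*(5 + 16)*6*7)/(5*(5 + 16)) = -449 - (30 - 1*21*6*7)/(5*21) = -449 - (30 - 882)/(5*21) = -449 - (-852)/(5*21) = -449 - 1*(-284/35) = -449 + 284/35 = -15431/35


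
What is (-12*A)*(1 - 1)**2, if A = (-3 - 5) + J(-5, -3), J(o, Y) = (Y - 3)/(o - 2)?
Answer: 0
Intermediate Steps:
J(o, Y) = (-3 + Y)/(-2 + o)
A = -50/7 (A = (-3 - 5) + (-3 - 3)/(-2 - 5) = -8 - 6/(-7) = -8 - 1/7*(-6) = -8 + 6/7 = -50/7 ≈ -7.1429)
(-12*A)*(1 - 1)**2 = (-12*(-50/7))*(1 - 1)**2 = (600/7)*0**2 = (600/7)*0 = 0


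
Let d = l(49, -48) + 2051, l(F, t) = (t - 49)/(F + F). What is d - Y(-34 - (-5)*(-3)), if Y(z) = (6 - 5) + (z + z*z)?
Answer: -29693/98 ≈ -302.99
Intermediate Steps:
l(F, t) = (-49 + t)/(2*F) (l(F, t) = (-49 + t)/((2*F)) = (-49 + t)*(1/(2*F)) = (-49 + t)/(2*F))
d = 200901/98 (d = (½)*(-49 - 48)/49 + 2051 = (½)*(1/49)*(-97) + 2051 = -97/98 + 2051 = 200901/98 ≈ 2050.0)
Y(z) = 1 + z + z² (Y(z) = 1 + (z + z²) = 1 + z + z²)
d - Y(-34 - (-5)*(-3)) = 200901/98 - (1 + (-34 - (-5)*(-3)) + (-34 - (-5)*(-3))²) = 200901/98 - (1 + (-34 - 1*15) + (-34 - 1*15)²) = 200901/98 - (1 + (-34 - 15) + (-34 - 15)²) = 200901/98 - (1 - 49 + (-49)²) = 200901/98 - (1 - 49 + 2401) = 200901/98 - 1*2353 = 200901/98 - 2353 = -29693/98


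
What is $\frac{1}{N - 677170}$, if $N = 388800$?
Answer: $- \frac{1}{288370} \approx -3.4678 \cdot 10^{-6}$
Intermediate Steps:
$\frac{1}{N - 677170} = \frac{1}{388800 - 677170} = \frac{1}{-288370} = - \frac{1}{288370}$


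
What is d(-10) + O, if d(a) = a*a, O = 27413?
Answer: 27513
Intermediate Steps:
d(a) = a**2
d(-10) + O = (-10)**2 + 27413 = 100 + 27413 = 27513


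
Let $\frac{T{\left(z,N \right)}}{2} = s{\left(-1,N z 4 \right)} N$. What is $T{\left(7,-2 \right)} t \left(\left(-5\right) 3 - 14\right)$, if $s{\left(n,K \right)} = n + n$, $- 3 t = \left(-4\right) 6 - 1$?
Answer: $- \frac{5800}{3} \approx -1933.3$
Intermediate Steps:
$t = \frac{25}{3}$ ($t = - \frac{\left(-4\right) 6 - 1}{3} = - \frac{-24 - 1}{3} = \left(- \frac{1}{3}\right) \left(-25\right) = \frac{25}{3} \approx 8.3333$)
$s{\left(n,K \right)} = 2 n$
$T{\left(z,N \right)} = - 4 N$ ($T{\left(z,N \right)} = 2 \cdot 2 \left(-1\right) N = 2 \left(- 2 N\right) = - 4 N$)
$T{\left(7,-2 \right)} t \left(\left(-5\right) 3 - 14\right) = \left(-4\right) \left(-2\right) \frac{25}{3} \left(\left(-5\right) 3 - 14\right) = 8 \cdot \frac{25}{3} \left(-15 - 14\right) = \frac{200}{3} \left(-29\right) = - \frac{5800}{3}$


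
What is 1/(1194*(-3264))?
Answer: -1/3897216 ≈ -2.5659e-7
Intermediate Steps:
1/(1194*(-3264)) = 1/(-3897216) = -1/3897216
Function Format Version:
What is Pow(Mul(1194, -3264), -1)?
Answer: Rational(-1, 3897216) ≈ -2.5659e-7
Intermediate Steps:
Pow(Mul(1194, -3264), -1) = Pow(-3897216, -1) = Rational(-1, 3897216)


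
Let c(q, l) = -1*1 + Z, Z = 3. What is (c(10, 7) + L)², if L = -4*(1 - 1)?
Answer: 4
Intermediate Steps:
L = 0 (L = -4*0 = 0)
c(q, l) = 2 (c(q, l) = -1*1 + 3 = -1 + 3 = 2)
(c(10, 7) + L)² = (2 + 0)² = 2² = 4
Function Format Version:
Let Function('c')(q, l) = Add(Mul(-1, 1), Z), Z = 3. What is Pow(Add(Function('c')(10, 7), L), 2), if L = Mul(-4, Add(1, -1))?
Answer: 4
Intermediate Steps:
L = 0 (L = Mul(-4, 0) = 0)
Function('c')(q, l) = 2 (Function('c')(q, l) = Add(Mul(-1, 1), 3) = Add(-1, 3) = 2)
Pow(Add(Function('c')(10, 7), L), 2) = Pow(Add(2, 0), 2) = Pow(2, 2) = 4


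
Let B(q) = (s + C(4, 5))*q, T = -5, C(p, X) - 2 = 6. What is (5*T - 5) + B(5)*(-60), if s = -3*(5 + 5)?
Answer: 6570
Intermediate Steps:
C(p, X) = 8 (C(p, X) = 2 + 6 = 8)
s = -30 (s = -3*10 = -30)
B(q) = -22*q (B(q) = (-30 + 8)*q = -22*q)
(5*T - 5) + B(5)*(-60) = (5*(-5) - 5) - 22*5*(-60) = (-25 - 5) - 110*(-60) = -30 + 6600 = 6570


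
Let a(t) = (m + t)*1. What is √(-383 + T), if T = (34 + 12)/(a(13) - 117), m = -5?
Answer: I*√4555437/109 ≈ 19.581*I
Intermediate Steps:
a(t) = -5 + t (a(t) = (-5 + t)*1 = -5 + t)
T = -46/109 (T = (34 + 12)/((-5 + 13) - 117) = 46/(8 - 117) = 46/(-109) = 46*(-1/109) = -46/109 ≈ -0.42202)
√(-383 + T) = √(-383 - 46/109) = √(-41793/109) = I*√4555437/109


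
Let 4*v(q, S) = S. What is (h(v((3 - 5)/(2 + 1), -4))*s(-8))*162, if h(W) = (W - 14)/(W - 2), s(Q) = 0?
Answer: 0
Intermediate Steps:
v(q, S) = S/4
h(W) = (-14 + W)/(-2 + W)
(h(v((3 - 5)/(2 + 1), -4))*s(-8))*162 = (((-14 + (¼)*(-4))/(-2 + (¼)*(-4)))*0)*162 = (((-14 - 1)/(-2 - 1))*0)*162 = ((-15/(-3))*0)*162 = (-⅓*(-15)*0)*162 = (5*0)*162 = 0*162 = 0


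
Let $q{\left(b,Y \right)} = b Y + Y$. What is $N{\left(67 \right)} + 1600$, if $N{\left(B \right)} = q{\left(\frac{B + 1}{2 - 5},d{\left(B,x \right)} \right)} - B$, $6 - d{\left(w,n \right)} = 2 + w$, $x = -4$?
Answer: $2898$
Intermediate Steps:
$d{\left(w,n \right)} = 4 - w$ ($d{\left(w,n \right)} = 6 - \left(2 + w\right) = 4 - w$)
$q{\left(b,Y \right)} = Y + Y b$ ($q{\left(b,Y \right)} = Y b + Y = Y + Y b$)
$N{\left(B \right)} = - B + \left(4 - B\right) \left(\frac{2}{3} - \frac{B}{3}\right)$ ($N{\left(B \right)} = \left(4 - B\right) \left(1 + \frac{B + 1}{2 - 5}\right) - B = \left(4 - B\right) \left(1 + \frac{1 + B}{-3}\right) - B = \left(4 - B\right) \left(1 + \left(1 + B\right) \left(- \frac{1}{3}\right)\right) - B = \left(4 - B\right) \left(1 - \left(\frac{1}{3} + \frac{B}{3}\right)\right) - B = \left(4 - B\right) \left(\frac{2}{3} - \frac{B}{3}\right) - B = - B + \left(4 - B\right) \left(\frac{2}{3} - \frac{B}{3}\right)$)
$N{\left(67 \right)} + 1600 = \left(\frac{8}{3} - 201 + \frac{67^{2}}{3}\right) + 1600 = \left(\frac{8}{3} - 201 + \frac{1}{3} \cdot 4489\right) + 1600 = \left(\frac{8}{3} - 201 + \frac{4489}{3}\right) + 1600 = 1298 + 1600 = 2898$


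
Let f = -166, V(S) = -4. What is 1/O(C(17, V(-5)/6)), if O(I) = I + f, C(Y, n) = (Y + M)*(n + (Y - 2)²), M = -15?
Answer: 3/848 ≈ 0.0035377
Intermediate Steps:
C(Y, n) = (-15 + Y)*(n + (-2 + Y)²) (C(Y, n) = (Y - 15)*(n + (Y - 2)²) = (-15 + Y)*(n + (-2 + Y)²))
O(I) = -166 + I (O(I) = I - 166 = -166 + I)
1/O(C(17, V(-5)/6)) = 1/(-166 + (-(-60)/6 - 15*(-2 + 17)² + 17*(-4/6) + 17*(-2 + 17)²)) = 1/(-166 + (-(-60)/6 - 15*15² + 17*(-4*⅙) + 17*15²)) = 1/(-166 + (-15*(-⅔) - 15*225 + 17*(-⅔) + 17*225)) = 1/(-166 + (10 - 3375 - 34/3 + 3825)) = 1/(-166 + 1346/3) = 1/(848/3) = 3/848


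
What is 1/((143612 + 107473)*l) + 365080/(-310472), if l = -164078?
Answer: -1880049036528859/1598834733365670 ≈ -1.1759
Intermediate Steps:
1/((143612 + 107473)*l) + 365080/(-310472) = 1/((143612 + 107473)*(-164078)) + 365080/(-310472) = -1/164078/251085 + 365080*(-1/310472) = (1/251085)*(-1/164078) - 45635/38809 = -1/41197524630 - 45635/38809 = -1880049036528859/1598834733365670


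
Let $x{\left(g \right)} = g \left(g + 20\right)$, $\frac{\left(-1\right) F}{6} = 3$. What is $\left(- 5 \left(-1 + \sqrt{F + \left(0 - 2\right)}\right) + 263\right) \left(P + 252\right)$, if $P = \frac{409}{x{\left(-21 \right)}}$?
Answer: $\frac{1527868}{21} - \frac{57010 i \sqrt{5}}{21} \approx 72756.0 - 6070.4 i$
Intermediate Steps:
$F = -18$ ($F = \left(-6\right) 3 = -18$)
$x{\left(g \right)} = g \left(20 + g\right)$
$P = \frac{409}{21}$ ($P = \frac{409}{\left(-21\right) \left(20 - 21\right)} = \frac{409}{\left(-21\right) \left(-1\right)} = \frac{409}{21} \approx 19.476$)
$\left(- 5 \left(-1 + \sqrt{F + \left(0 - 2\right)}\right) + 263\right) \left(P + 252\right) = \left(- 5 \left(-1 + \sqrt{-18 + \left(0 - 2\right)}\right) + 263\right) \left(\frac{409}{21} + 252\right) = \left(- 5 \left(-1 + \sqrt{-18 + \left(0 - 2\right)}\right) + 263\right) \frac{5701}{21} = \left(- 5 \left(-1 + \sqrt{-18 - 2}\right) + 263\right) \frac{5701}{21} = \left(- 5 \left(-1 + \sqrt{-20}\right) + 263\right) \frac{5701}{21} = \left(- 5 \left(-1 + 2 i \sqrt{5}\right) + 263\right) \frac{5701}{21} = \left(\left(5 - 10 i \sqrt{5}\right) + 263\right) \frac{5701}{21} = \left(268 - 10 i \sqrt{5}\right) \frac{5701}{21} = \frac{1527868}{21} - \frac{57010 i \sqrt{5}}{21}$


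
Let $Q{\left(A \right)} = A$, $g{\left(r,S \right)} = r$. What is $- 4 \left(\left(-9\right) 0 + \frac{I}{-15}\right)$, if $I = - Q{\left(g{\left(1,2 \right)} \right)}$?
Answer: $- \frac{4}{15} \approx -0.26667$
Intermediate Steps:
$I = -1$ ($I = \left(-1\right) 1 = -1$)
$- 4 \left(\left(-9\right) 0 + \frac{I}{-15}\right) = - 4 \left(\left(-9\right) 0 - \frac{1}{-15}\right) = - 4 \left(0 - - \frac{1}{15}\right) = - 4 \left(0 + \frac{1}{15}\right) = \left(-4\right) \frac{1}{15} = - \frac{4}{15}$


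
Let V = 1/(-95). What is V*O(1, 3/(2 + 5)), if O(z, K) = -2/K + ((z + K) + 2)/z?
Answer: 26/1995 ≈ 0.013033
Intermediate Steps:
O(z, K) = -2/K + (2 + K + z)/z (O(z, K) = -2/K + ((K + z) + 2)/z = -2/K + (2 + K + z)/z)
V = -1/95 ≈ -0.010526
V*O(1, 3/(2 + 5)) = -(1 - 2/(3/(2 + 5)) + 2/1 + (3/(2 + 5))/1)/95 = -(1 - 2/(3/7) + 2*1 + (3/7)*1)/95 = -(1 - 2/(3*(1/7)) + 2 + (3*(1/7))*1)/95 = -(1 - 2/3/7 + 2 + (3/7)*1)/95 = -(1 - 2*7/3 + 2 + 3/7)/95 = -(1 - 14/3 + 2 + 3/7)/95 = -1/95*(-26/21) = 26/1995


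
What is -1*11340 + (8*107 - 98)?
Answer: -10582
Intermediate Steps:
-1*11340 + (8*107 - 98) = -11340 + (856 - 98) = -11340 + 758 = -10582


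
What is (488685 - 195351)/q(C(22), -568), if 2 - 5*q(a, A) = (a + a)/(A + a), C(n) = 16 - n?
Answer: 210467145/284 ≈ 7.4108e+5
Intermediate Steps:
q(a, A) = 2/5 - 2*a/(5*(A + a)) (q(a, A) = 2/5 - (a + a)/(5*(A + a)) = 2/5 - 2*a/(5*(A + a)))
(488685 - 195351)/q(C(22), -568) = (488685 - 195351)/(((2/5)*(-568)/(-568 + (16 - 1*22)))) = 293334/(((2/5)*(-568)/(-568 + (16 - 22)))) = 293334/(((2/5)*(-568)/(-568 - 6))) = 293334/(((2/5)*(-568)/(-574))) = 293334/(((2/5)*(-568)*(-1/574))) = 293334/(568/1435) = 293334*(1435/568) = 210467145/284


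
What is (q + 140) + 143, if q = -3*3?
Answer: 274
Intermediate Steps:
q = -9
(q + 140) + 143 = (-9 + 140) + 143 = 131 + 143 = 274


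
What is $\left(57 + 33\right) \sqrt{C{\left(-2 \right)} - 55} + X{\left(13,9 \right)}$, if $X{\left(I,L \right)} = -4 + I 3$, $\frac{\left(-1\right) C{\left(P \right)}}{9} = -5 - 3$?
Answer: $35 + 90 \sqrt{17} \approx 406.08$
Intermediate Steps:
$C{\left(P \right)} = 72$ ($C{\left(P \right)} = - 9 \left(-5 - 3\right) = \left(-9\right) \left(-8\right) = 72$)
$X{\left(I,L \right)} = -4 + 3 I$
$\left(57 + 33\right) \sqrt{C{\left(-2 \right)} - 55} + X{\left(13,9 \right)} = \left(57 + 33\right) \sqrt{72 - 55} + \left(-4 + 3 \cdot 13\right) = 90 \sqrt{17} + \left(-4 + 39\right) = 90 \sqrt{17} + 35 = 35 + 90 \sqrt{17}$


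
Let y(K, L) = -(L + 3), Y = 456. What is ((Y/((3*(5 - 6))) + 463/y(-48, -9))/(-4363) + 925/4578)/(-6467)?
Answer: -25163/742360087 ≈ -3.3896e-5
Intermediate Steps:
y(K, L) = -3 - L (y(K, L) = -(3 + L) = -3 - L)
((Y/((3*(5 - 6))) + 463/y(-48, -9))/(-4363) + 925/4578)/(-6467) = ((456/((3*(5 - 6))) + 463/(-3 - 1*(-9)))/(-4363) + 925/4578)/(-6467) = ((456/((3*(-1))) + 463/(-3 + 9))*(-1/4363) + 925*(1/4578))*(-1/6467) = ((456/(-3) + 463/6)*(-1/4363) + 925/4578)*(-1/6467) = ((456*(-1/3) + 463*(1/6))*(-1/4363) + 925/4578)*(-1/6467) = ((-152 + 463/6)*(-1/4363) + 925/4578)*(-1/6467) = (-449/6*(-1/4363) + 925/4578)*(-1/6467) = (449/26178 + 925/4578)*(-1/6467) = (729727/3328969)*(-1/6467) = -25163/742360087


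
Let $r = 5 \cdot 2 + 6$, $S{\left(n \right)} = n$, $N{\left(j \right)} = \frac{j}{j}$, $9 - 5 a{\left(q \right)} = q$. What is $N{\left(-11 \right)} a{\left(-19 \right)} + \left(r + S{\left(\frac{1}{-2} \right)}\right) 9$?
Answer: $\frac{1451}{10} \approx 145.1$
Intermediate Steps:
$a{\left(q \right)} = \frac{9}{5} - \frac{q}{5}$
$N{\left(j \right)} = 1$
$r = 16$ ($r = 10 + 6 = 16$)
$N{\left(-11 \right)} a{\left(-19 \right)} + \left(r + S{\left(\frac{1}{-2} \right)}\right) 9 = 1 \left(\frac{9}{5} - - \frac{19}{5}\right) + \left(16 + \frac{1}{-2}\right) 9 = 1 \left(\frac{9}{5} + \frac{19}{5}\right) + \left(16 - \frac{1}{2}\right) 9 = 1 \cdot \frac{28}{5} + \frac{31}{2} \cdot 9 = \frac{28}{5} + \frac{279}{2} = \frac{1451}{10}$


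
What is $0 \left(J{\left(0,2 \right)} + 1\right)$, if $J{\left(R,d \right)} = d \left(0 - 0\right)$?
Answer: $0$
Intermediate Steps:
$J{\left(R,d \right)} = 0$ ($J{\left(R,d \right)} = d \left(0 + 0\right) = d 0 = 0$)
$0 \left(J{\left(0,2 \right)} + 1\right) = 0 \left(0 + 1\right) = 0 \cdot 1 = 0$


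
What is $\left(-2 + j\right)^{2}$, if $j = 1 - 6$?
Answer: $49$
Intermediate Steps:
$j = -5$
$\left(-2 + j\right)^{2} = \left(-2 - 5\right)^{2} = \left(-7\right)^{2} = 49$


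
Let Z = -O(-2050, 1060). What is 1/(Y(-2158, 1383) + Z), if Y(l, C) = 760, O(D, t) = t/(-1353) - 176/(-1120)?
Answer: 94710/72038917 ≈ 0.0013147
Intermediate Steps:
O(D, t) = 11/70 - t/1353 (O(D, t) = t*(-1/1353) - 176*(-1/1120) = -t/1353 + 11/70 = 11/70 - t/1353)
Z = 59317/94710 (Z = -(11/70 - 1/1353*1060) = -(11/70 - 1060/1353) = -1*(-59317/94710) = 59317/94710 ≈ 0.62630)
1/(Y(-2158, 1383) + Z) = 1/(760 + 59317/94710) = 1/(72038917/94710) = 94710/72038917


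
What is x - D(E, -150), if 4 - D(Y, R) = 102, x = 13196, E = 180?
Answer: 13294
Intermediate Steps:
D(Y, R) = -98 (D(Y, R) = 4 - 1*102 = 4 - 102 = -98)
x - D(E, -150) = 13196 - 1*(-98) = 13196 + 98 = 13294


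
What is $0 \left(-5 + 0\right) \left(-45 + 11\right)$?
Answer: $0$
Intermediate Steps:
$0 \left(-5 + 0\right) \left(-45 + 11\right) = 0 \left(-5\right) \left(-34\right) = 0 \left(-34\right) = 0$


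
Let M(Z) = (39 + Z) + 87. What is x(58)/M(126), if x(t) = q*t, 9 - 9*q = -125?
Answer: 1943/567 ≈ 3.4268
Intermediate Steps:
q = 134/9 (q = 1 - ⅑*(-125) = 1 + 125/9 = 134/9 ≈ 14.889)
M(Z) = 126 + Z
x(t) = 134*t/9
x(58)/M(126) = ((134/9)*58)/(126 + 126) = (7772/9)/252 = (7772/9)*(1/252) = 1943/567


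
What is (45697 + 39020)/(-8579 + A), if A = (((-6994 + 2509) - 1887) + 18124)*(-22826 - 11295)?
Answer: -84717/400998571 ≈ -0.00021127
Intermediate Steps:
A = -400989992 (A = ((-4485 - 1887) + 18124)*(-34121) = (-6372 + 18124)*(-34121) = 11752*(-34121) = -400989992)
(45697 + 39020)/(-8579 + A) = (45697 + 39020)/(-8579 - 400989992) = 84717/(-400998571) = 84717*(-1/400998571) = -84717/400998571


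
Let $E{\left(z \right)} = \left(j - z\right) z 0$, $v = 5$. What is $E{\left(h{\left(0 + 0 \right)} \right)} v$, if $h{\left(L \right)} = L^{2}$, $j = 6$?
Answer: $0$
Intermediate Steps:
$E{\left(z \right)} = 0$ ($E{\left(z \right)} = \left(6 - z\right) z 0 = z \left(6 - z\right) 0 = 0$)
$E{\left(h{\left(0 + 0 \right)} \right)} v = 0 \cdot 5 = 0$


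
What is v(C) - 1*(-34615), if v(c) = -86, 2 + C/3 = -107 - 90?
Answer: 34529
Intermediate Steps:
C = -597 (C = -6 + 3*(-107 - 90) = -6 + 3*(-197) = -6 - 591 = -597)
v(C) - 1*(-34615) = -86 - 1*(-34615) = -86 + 34615 = 34529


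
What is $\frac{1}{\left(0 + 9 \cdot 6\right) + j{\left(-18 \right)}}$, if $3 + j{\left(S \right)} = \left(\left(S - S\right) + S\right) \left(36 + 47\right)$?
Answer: $- \frac{1}{1443} \approx -0.000693$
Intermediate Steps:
$j{\left(S \right)} = -3 + 83 S$ ($j{\left(S \right)} = -3 + \left(\left(S - S\right) + S\right) \left(36 + 47\right) = -3 + \left(0 + S\right) 83 = -3 + S 83 = -3 + 83 S$)
$\frac{1}{\left(0 + 9 \cdot 6\right) + j{\left(-18 \right)}} = \frac{1}{\left(0 + 9 \cdot 6\right) + \left(-3 + 83 \left(-18\right)\right)} = \frac{1}{\left(0 + 54\right) - 1497} = \frac{1}{54 - 1497} = \frac{1}{-1443} = - \frac{1}{1443}$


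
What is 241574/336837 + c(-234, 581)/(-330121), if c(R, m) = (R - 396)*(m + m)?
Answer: 326333544674/111196967277 ≈ 2.9347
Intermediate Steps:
c(R, m) = 2*m*(-396 + R) (c(R, m) = (-396 + R)*(2*m) = 2*m*(-396 + R))
241574/336837 + c(-234, 581)/(-330121) = 241574/336837 + (2*581*(-396 - 234))/(-330121) = 241574*(1/336837) + (2*581*(-630))*(-1/330121) = 241574/336837 - 732060*(-1/330121) = 241574/336837 + 732060/330121 = 326333544674/111196967277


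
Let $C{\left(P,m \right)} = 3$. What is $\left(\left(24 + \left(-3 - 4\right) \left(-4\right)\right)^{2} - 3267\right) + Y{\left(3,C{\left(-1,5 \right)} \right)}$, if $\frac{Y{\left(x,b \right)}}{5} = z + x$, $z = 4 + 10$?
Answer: $-478$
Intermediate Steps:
$z = 14$
$Y{\left(x,b \right)} = 70 + 5 x$ ($Y{\left(x,b \right)} = 5 \left(14 + x\right) = 70 + 5 x$)
$\left(\left(24 + \left(-3 - 4\right) \left(-4\right)\right)^{2} - 3267\right) + Y{\left(3,C{\left(-1,5 \right)} \right)} = \left(\left(24 + \left(-3 - 4\right) \left(-4\right)\right)^{2} - 3267\right) + \left(70 + 5 \cdot 3\right) = \left(\left(24 - -28\right)^{2} - 3267\right) + \left(70 + 15\right) = \left(\left(24 + 28\right)^{2} - 3267\right) + 85 = \left(52^{2} - 3267\right) + 85 = \left(2704 - 3267\right) + 85 = -563 + 85 = -478$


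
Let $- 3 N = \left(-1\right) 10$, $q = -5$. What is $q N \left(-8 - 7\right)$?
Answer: $250$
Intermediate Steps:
$N = \frac{10}{3}$ ($N = - \frac{\left(-1\right) 10}{3} = \left(- \frac{1}{3}\right) \left(-10\right) = \frac{10}{3} \approx 3.3333$)
$q N \left(-8 - 7\right) = - 5 \frac{10 \left(-8 - 7\right)}{3} = - 5 \cdot \frac{10}{3} \left(-15\right) = \left(-5\right) \left(-50\right) = 250$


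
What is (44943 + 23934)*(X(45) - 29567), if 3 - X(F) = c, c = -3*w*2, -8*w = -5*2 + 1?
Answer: -8143258833/4 ≈ -2.0358e+9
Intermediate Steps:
w = 9/8 (w = -(-5*2 + 1)/8 = -(-10 + 1)/8 = -1/8*(-9) = 9/8 ≈ 1.1250)
c = -27/4 (c = -3*9/8*2 = -27/8*2 = -27/4 ≈ -6.7500)
X(F) = 39/4 (X(F) = 3 - 1*(-27/4) = 3 + 27/4 = 39/4)
(44943 + 23934)*(X(45) - 29567) = (44943 + 23934)*(39/4 - 29567) = 68877*(-118229/4) = -8143258833/4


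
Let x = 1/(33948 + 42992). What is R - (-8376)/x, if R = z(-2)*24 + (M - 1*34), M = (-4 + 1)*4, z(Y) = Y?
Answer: 644449346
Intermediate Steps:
x = 1/76940 ≈ 1.2997e-5
M = -12 (M = -3*4 = -12)
R = -94 (R = -2*24 + (-12 - 1*34) = -48 + (-12 - 34) = -48 - 46 = -94)
R - (-8376)/x = -94 - (-8376)/1/76940 = -94 - (-8376)*76940 = -94 - 1*(-644449440) = -94 + 644449440 = 644449346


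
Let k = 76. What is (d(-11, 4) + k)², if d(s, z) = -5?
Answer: 5041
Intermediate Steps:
(d(-11, 4) + k)² = (-5 + 76)² = 71² = 5041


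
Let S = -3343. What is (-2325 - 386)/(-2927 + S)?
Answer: 2711/6270 ≈ 0.43238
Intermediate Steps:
(-2325 - 386)/(-2927 + S) = (-2325 - 386)/(-2927 - 3343) = -2711/(-6270) = -2711*(-1/6270) = 2711/6270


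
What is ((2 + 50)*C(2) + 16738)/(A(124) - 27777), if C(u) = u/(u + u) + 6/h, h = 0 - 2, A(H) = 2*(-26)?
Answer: -16608/27829 ≈ -0.59679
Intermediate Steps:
A(H) = -52
h = -2
C(u) = -5/2 (C(u) = u/(u + u) + 6/(-2) = u/((2*u)) + 6*(-1/2) = u*(1/(2*u)) - 3 = 1/2 - 3 = -5/2)
((2 + 50)*C(2) + 16738)/(A(124) - 27777) = ((2 + 50)*(-5/2) + 16738)/(-52 - 27777) = (52*(-5/2) + 16738)/(-27829) = (-130 + 16738)*(-1/27829) = 16608*(-1/27829) = -16608/27829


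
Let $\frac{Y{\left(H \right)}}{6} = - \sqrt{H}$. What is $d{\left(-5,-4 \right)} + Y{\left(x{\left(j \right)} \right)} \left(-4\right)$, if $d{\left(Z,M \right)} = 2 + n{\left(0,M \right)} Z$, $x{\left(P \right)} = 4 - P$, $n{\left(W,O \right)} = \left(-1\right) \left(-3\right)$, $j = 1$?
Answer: $-13 + 24 \sqrt{3} \approx 28.569$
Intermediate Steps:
$n{\left(W,O \right)} = 3$
$Y{\left(H \right)} = - 6 \sqrt{H}$ ($Y{\left(H \right)} = 6 \left(- \sqrt{H}\right) = - 6 \sqrt{H}$)
$d{\left(Z,M \right)} = 2 + 3 Z$
$d{\left(-5,-4 \right)} + Y{\left(x{\left(j \right)} \right)} \left(-4\right) = \left(2 + 3 \left(-5\right)\right) + - 6 \sqrt{4 - 1} \left(-4\right) = \left(2 - 15\right) + - 6 \sqrt{4 - 1} \left(-4\right) = -13 + - 6 \sqrt{3} \left(-4\right) = -13 + 24 \sqrt{3}$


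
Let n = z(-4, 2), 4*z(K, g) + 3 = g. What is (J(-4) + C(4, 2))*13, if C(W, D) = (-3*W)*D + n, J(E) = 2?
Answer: -1157/4 ≈ -289.25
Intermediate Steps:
z(K, g) = -3/4 + g/4
n = -1/4 (n = -3/4 + (1/4)*2 = -3/4 + 1/2 = -1/4 ≈ -0.25000)
C(W, D) = -1/4 - 3*D*W (C(W, D) = (-3*W)*D - 1/4 = -3*D*W - 1/4 = -1/4 - 3*D*W)
(J(-4) + C(4, 2))*13 = (2 + (-1/4 - 3*2*4))*13 = (2 + (-1/4 - 24))*13 = (2 - 97/4)*13 = -89/4*13 = -1157/4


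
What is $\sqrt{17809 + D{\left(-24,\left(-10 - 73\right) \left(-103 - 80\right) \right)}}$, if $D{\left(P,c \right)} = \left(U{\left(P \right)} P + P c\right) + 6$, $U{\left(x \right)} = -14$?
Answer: $73 i \sqrt{65} \approx 588.54 i$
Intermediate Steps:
$D{\left(P,c \right)} = 6 - 14 P + P c$ ($D{\left(P,c \right)} = \left(- 14 P + P c\right) + 6 = 6 - 14 P + P c$)
$\sqrt{17809 + D{\left(-24,\left(-10 - 73\right) \left(-103 - 80\right) \right)}} = \sqrt{17809 - \left(-342 + 24 \left(-10 - 73\right) \left(-103 - 80\right)\right)} = \sqrt{17809 + \left(6 + 336 - 24 \left(\left(-83\right) \left(-183\right)\right)\right)} = \sqrt{17809 + \left(6 + 336 - 364536\right)} = \sqrt{17809 - 364194} = \sqrt{-346385} = 73 i \sqrt{65}$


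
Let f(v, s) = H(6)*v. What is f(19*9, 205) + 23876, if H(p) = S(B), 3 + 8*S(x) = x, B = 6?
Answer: 191521/8 ≈ 23940.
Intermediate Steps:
S(x) = -3/8 + x/8
H(p) = 3/8 (H(p) = -3/8 + (⅛)*6 = -3/8 + ¾ = 3/8)
f(v, s) = 3*v/8
f(19*9, 205) + 23876 = 3*(19*9)/8 + 23876 = (3/8)*171 + 23876 = 513/8 + 23876 = 191521/8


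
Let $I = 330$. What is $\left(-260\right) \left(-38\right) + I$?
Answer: $10210$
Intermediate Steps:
$\left(-260\right) \left(-38\right) + I = \left(-260\right) \left(-38\right) + 330 = 9880 + 330 = 10210$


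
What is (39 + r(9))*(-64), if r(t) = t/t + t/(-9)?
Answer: -2496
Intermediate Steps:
r(t) = 1 - t/9 (r(t) = 1 + t*(-⅑) = 1 - t/9)
(39 + r(9))*(-64) = (39 + (1 - ⅑*9))*(-64) = (39 + (1 - 1))*(-64) = (39 + 0)*(-64) = 39*(-64) = -2496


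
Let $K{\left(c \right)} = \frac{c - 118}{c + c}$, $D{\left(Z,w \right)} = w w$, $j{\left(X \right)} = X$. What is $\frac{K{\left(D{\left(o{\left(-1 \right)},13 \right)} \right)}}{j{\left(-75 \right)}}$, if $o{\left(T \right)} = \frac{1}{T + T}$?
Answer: $- \frac{17}{8450} \approx -0.0020118$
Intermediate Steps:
$o{\left(T \right)} = \frac{1}{2 T}$
$D{\left(Z,w \right)} = w^{2}$
$K{\left(c \right)} = \frac{-118 + c}{2 c}$ ($K{\left(c \right)} = \frac{c - 118}{2 c} = \left(-118 + c\right) \frac{1}{2 c} = \frac{-118 + c}{2 c}$)
$\frac{K{\left(D{\left(o{\left(-1 \right)},13 \right)} \right)}}{j{\left(-75 \right)}} = \frac{\frac{1}{2} \frac{1}{13^{2}} \left(-118 + 13^{2}\right)}{-75} = \frac{-118 + 169}{2 \cdot 169} \left(- \frac{1}{75}\right) = \frac{1}{2} \cdot \frac{1}{169} \cdot 51 \left(- \frac{1}{75}\right) = \frac{51}{338} \left(- \frac{1}{75}\right) = - \frac{17}{8450}$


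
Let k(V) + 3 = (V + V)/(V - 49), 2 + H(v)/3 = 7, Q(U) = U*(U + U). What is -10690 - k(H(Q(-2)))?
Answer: -181664/17 ≈ -10686.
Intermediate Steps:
Q(U) = 2*U**2 (Q(U) = U*(2*U) = 2*U**2)
H(v) = 15 (H(v) = -6 + 3*7 = -6 + 21 = 15)
k(V) = -3 + 2*V/(-49 + V) (k(V) = -3 + (V + V)/(V - 49) = -3 + (2*V)/(-49 + V) = -3 + 2*V/(-49 + V))
-10690 - k(H(Q(-2))) = -10690 - (147 - 1*15)/(-49 + 15) = -10690 - (147 - 15)/(-34) = -10690 - (-1)*132/34 = -10690 - 1*(-66/17) = -10690 + 66/17 = -181664/17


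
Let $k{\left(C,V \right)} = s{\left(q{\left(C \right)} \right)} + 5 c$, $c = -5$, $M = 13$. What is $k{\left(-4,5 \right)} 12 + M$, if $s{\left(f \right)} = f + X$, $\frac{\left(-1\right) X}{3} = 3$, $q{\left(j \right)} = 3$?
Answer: $-359$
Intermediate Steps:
$X = -9$ ($X = \left(-3\right) 3 = -9$)
$s{\left(f \right)} = -9 + f$ ($s{\left(f \right)} = f - 9 = -9 + f$)
$k{\left(C,V \right)} = -31$ ($k{\left(C,V \right)} = \left(-9 + 3\right) + 5 \left(-5\right) = -6 - 25 = -31$)
$k{\left(-4,5 \right)} 12 + M = \left(-31\right) 12 + 13 = -372 + 13 = -359$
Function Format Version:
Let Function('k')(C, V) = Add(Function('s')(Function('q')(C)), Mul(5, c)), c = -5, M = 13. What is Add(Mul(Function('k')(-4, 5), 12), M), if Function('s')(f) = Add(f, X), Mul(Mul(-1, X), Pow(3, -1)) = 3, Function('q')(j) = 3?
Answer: -359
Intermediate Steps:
X = -9 (X = Mul(-3, 3) = -9)
Function('s')(f) = Add(-9, f) (Function('s')(f) = Add(f, -9) = Add(-9, f))
Function('k')(C, V) = -31 (Function('k')(C, V) = Add(Add(-9, 3), Mul(5, -5)) = Add(-6, -25) = -31)
Add(Mul(Function('k')(-4, 5), 12), M) = Add(Mul(-31, 12), 13) = Add(-372, 13) = -359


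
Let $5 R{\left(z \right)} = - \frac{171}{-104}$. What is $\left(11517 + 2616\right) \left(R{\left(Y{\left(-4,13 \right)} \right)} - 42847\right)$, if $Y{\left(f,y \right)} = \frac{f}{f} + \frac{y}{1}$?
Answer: $- \frac{314887041777}{520} \approx -6.0555 \cdot 10^{8}$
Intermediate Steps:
$Y{\left(f,y \right)} = 1 + y$ ($Y{\left(f,y \right)} = 1 + y 1 = 1 + y$)
$R{\left(z \right)} = \frac{171}{520}$ ($R{\left(z \right)} = \frac{\left(-171\right) \frac{1}{-104}}{5} = \frac{\left(-171\right) \left(- \frac{1}{104}\right)}{5} = \frac{1}{5} \cdot \frac{171}{104} = \frac{171}{520}$)
$\left(11517 + 2616\right) \left(R{\left(Y{\left(-4,13 \right)} \right)} - 42847\right) = \left(11517 + 2616\right) \left(\frac{171}{520} - 42847\right) = 14133 \left(- \frac{22280269}{520}\right) = - \frac{314887041777}{520}$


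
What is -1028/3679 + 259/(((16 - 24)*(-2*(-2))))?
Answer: -985757/117728 ≈ -8.3732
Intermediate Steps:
-1028/3679 + 259/(((16 - 24)*(-2*(-2)))) = -1028*1/3679 + 259/((-8*4)) = -1028/3679 + 259/(-32) = -1028/3679 + 259*(-1/32) = -1028/3679 - 259/32 = -985757/117728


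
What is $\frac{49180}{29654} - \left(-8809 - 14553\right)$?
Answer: $\frac{346412964}{14827} \approx 23364.0$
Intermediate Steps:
$\frac{49180}{29654} - \left(-8809 - 14553\right) = 49180 \cdot \frac{1}{29654} - \left(-8809 - 14553\right) = \frac{24590}{14827} - -23362 = \frac{24590}{14827} + 23362 = \frac{346412964}{14827}$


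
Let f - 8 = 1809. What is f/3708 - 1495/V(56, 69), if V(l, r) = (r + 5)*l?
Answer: 496547/3841488 ≈ 0.12926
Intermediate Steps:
f = 1817 (f = 8 + 1809 = 1817)
V(l, r) = l*(5 + r) (V(l, r) = (5 + r)*l = l*(5 + r))
f/3708 - 1495/V(56, 69) = 1817/3708 - 1495*1/(56*(5 + 69)) = 1817*(1/3708) - 1495/(56*74) = 1817/3708 - 1495/4144 = 496547/3841488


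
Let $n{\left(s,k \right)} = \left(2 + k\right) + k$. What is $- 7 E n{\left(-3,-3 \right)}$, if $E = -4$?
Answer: $-112$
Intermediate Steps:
$n{\left(s,k \right)} = 2 + 2 k$
$- 7 E n{\left(-3,-3 \right)} = \left(-7\right) \left(-4\right) \left(2 + 2 \left(-3\right)\right) = 28 \left(2 - 6\right) = 28 \left(-4\right) = -112$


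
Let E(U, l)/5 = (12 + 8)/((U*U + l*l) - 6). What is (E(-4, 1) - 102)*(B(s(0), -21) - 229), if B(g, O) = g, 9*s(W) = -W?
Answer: 234038/11 ≈ 21276.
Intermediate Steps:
s(W) = -W/9 (s(W) = (-W)/9 = -W/9)
E(U, l) = 100/(-6 + U² + l²) (E(U, l) = 5*((12 + 8)/((U*U + l*l) - 6)) = 5*(20/((U² + l²) - 6)) = 5*(20/(-6 + U² + l²)) = 100/(-6 + U² + l²))
(E(-4, 1) - 102)*(B(s(0), -21) - 229) = (100/(-6 + (-4)² + 1²) - 102)*(-⅑*0 - 229) = (100/(-6 + 16 + 1) - 102)*(0 - 229) = (100/11 - 102)*(-229) = -1022/11*(-229) = 234038/11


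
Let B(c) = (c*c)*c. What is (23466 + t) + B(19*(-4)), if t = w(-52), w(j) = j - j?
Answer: -415510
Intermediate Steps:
w(j) = 0
t = 0
B(c) = c³ (B(c) = c²*c = c³)
(23466 + t) + B(19*(-4)) = (23466 + 0) + (19*(-4))³ = 23466 + (-76)³ = 23466 - 438976 = -415510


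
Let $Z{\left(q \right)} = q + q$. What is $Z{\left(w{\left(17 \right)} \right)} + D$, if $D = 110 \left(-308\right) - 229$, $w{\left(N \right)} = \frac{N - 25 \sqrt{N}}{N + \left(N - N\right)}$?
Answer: $-34107 - \frac{50 \sqrt{17}}{17} \approx -34119.0$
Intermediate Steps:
$w{\left(N \right)} = \frac{N - 25 \sqrt{N}}{N}$ ($w{\left(N \right)} = \frac{N - 25 \sqrt{N}}{N + 0} = \frac{N - 25 \sqrt{N}}{N}$)
$Z{\left(q \right)} = 2 q$
$D = -34109$ ($D = -33880 - 229 = -34109$)
$Z{\left(w{\left(17 \right)} \right)} + D = 2 \left(1 - \frac{25}{\sqrt{17}}\right) - 34109 = 2 \left(1 - 25 \frac{\sqrt{17}}{17}\right) - 34109 = 2 \left(1 - \frac{25 \sqrt{17}}{17}\right) - 34109 = \left(2 - \frac{50 \sqrt{17}}{17}\right) - 34109 = -34107 - \frac{50 \sqrt{17}}{17}$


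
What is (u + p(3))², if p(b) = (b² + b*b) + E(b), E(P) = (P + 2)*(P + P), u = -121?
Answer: 5329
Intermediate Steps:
E(P) = 2*P*(2 + P) (E(P) = (2 + P)*(2*P) = 2*P*(2 + P))
p(b) = 2*b² + 2*b*(2 + b) (p(b) = (b² + b*b) + 2*b*(2 + b) = (b² + b²) + 2*b*(2 + b) = 2*b² + 2*b*(2 + b))
(u + p(3))² = (-121 + 4*3*(1 + 3))² = (-121 + 4*3*4)² = (-121 + 48)² = (-73)² = 5329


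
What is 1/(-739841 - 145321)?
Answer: -1/885162 ≈ -1.1297e-6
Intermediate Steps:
1/(-739841 - 145321) = 1/(-885162) = -1/885162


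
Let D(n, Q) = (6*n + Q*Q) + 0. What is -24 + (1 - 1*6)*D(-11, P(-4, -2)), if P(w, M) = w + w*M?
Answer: 226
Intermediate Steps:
P(w, M) = w + M*w
D(n, Q) = Q² + 6*n (D(n, Q) = (6*n + Q²) + 0 = (Q² + 6*n) + 0 = Q² + 6*n)
-24 + (1 - 1*6)*D(-11, P(-4, -2)) = -24 + (1 - 1*6)*((-4*(1 - 2))² + 6*(-11)) = -24 + (1 - 6)*((-4*(-1))² - 66) = -24 - 5*(4² - 66) = -24 - 5*(16 - 66) = -24 - 5*(-50) = -24 + 250 = 226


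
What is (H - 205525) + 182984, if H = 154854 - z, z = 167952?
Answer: -35639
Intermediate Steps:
H = -13098 (H = 154854 - 1*167952 = 154854 - 167952 = -13098)
(H - 205525) + 182984 = (-13098 - 205525) + 182984 = -218623 + 182984 = -35639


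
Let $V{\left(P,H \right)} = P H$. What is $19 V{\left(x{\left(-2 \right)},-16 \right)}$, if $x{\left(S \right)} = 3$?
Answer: $-912$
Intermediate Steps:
$V{\left(P,H \right)} = H P$
$19 V{\left(x{\left(-2 \right)},-16 \right)} = 19 \left(\left(-16\right) 3\right) = 19 \left(-48\right) = -912$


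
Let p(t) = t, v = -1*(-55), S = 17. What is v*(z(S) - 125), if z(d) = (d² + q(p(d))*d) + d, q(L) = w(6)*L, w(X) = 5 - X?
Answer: -5940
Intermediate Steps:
v = 55
q(L) = -L (q(L) = (5 - 1*6)*L = (5 - 6)*L = -L)
z(d) = d (z(d) = (d² + (-d)*d) + d = (d² - d²) + d = 0 + d = d)
v*(z(S) - 125) = 55*(17 - 125) = 55*(-108) = -5940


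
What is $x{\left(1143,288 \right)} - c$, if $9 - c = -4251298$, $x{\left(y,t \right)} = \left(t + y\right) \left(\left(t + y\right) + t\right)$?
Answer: $-1791418$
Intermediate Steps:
$x{\left(y,t \right)} = \left(t + y\right) \left(y + 2 t\right)$
$c = 4251307$ ($c = 9 - -4251298 = 9 + 4251298 = 4251307$)
$x{\left(1143,288 \right)} - c = \left(1143^{2} + 2 \cdot 288^{2} + 3 \cdot 288 \cdot 1143\right) - 4251307 = \left(1306449 + 2 \cdot 82944 + 987552\right) - 4251307 = \left(1306449 + 165888 + 987552\right) - 4251307 = 2459889 - 4251307 = -1791418$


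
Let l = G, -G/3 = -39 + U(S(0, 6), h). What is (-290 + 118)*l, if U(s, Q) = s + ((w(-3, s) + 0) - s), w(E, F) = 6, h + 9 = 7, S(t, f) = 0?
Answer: -17028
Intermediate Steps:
h = -2 (h = -9 + 7 = -2)
U(s, Q) = 6 (U(s, Q) = s + ((6 + 0) - s) = s + (6 - s) = 6)
G = 99 (G = -3*(-39 + 6) = -3*(-33) = 99)
l = 99
(-290 + 118)*l = (-290 + 118)*99 = -172*99 = -17028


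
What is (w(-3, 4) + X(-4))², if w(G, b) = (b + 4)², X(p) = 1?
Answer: 4225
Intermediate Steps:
w(G, b) = (4 + b)²
(w(-3, 4) + X(-4))² = ((4 + 4)² + 1)² = (8² + 1)² = (64 + 1)² = 65² = 4225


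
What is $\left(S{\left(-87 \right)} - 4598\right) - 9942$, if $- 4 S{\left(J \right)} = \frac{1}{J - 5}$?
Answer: $- \frac{5350719}{368} \approx -14540.0$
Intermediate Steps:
$S{\left(J \right)} = - \frac{1}{4 \left(-5 + J\right)}$ ($S{\left(J \right)} = - \frac{1}{4 \left(J - 5\right)} = - \frac{1}{4 \left(-5 + J\right)}$)
$\left(S{\left(-87 \right)} - 4598\right) - 9942 = \left(- \frac{1}{-20 + 4 \left(-87\right)} - 4598\right) - 9942 = \left(- \frac{1}{-20 - 348} - 4598\right) - 9942 = \left(- \frac{1}{-368} - 4598\right) - 9942 = \left(\left(-1\right) \left(- \frac{1}{368}\right) - 4598\right) - 9942 = \left(\frac{1}{368} - 4598\right) - 9942 = - \frac{1692063}{368} - 9942 = - \frac{5350719}{368}$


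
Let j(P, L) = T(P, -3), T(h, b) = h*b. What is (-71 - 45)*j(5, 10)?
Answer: 1740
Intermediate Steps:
T(h, b) = b*h
j(P, L) = -3*P
(-71 - 45)*j(5, 10) = (-71 - 45)*(-3*5) = -116*(-15) = 1740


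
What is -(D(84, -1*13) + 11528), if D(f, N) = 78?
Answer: -11606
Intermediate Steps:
-(D(84, -1*13) + 11528) = -(78 + 11528) = -1*11606 = -11606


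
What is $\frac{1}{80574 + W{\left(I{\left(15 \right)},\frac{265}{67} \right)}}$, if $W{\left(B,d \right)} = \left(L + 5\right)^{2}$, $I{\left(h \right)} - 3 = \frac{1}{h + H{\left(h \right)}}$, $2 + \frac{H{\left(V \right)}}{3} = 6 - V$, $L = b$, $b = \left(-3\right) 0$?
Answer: $\frac{1}{80599} \approx 1.2407 \cdot 10^{-5}$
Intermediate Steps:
$b = 0$
$L = 0$
$H{\left(V \right)} = 12 - 3 V$ ($H{\left(V \right)} = -6 + 3 \left(6 - V\right) = -6 - \left(-18 + 3 V\right) = 12 - 3 V$)
$I{\left(h \right)} = 3 + \frac{1}{12 - 2 h}$ ($I{\left(h \right)} = 3 + \frac{1}{h - \left(-12 + 3 h\right)} = 3 + \frac{1}{12 - 2 h}$)
$W{\left(B,d \right)} = 25$ ($W{\left(B,d \right)} = \left(0 + 5\right)^{2} = 5^{2} = 25$)
$\frac{1}{80574 + W{\left(I{\left(15 \right)},\frac{265}{67} \right)}} = \frac{1}{80574 + 25} = \frac{1}{80599}$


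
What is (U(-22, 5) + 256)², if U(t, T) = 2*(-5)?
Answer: 60516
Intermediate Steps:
U(t, T) = -10
(U(-22, 5) + 256)² = (-10 + 256)² = 246² = 60516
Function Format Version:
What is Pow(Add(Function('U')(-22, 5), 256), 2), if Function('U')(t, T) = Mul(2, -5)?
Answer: 60516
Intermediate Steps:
Function('U')(t, T) = -10
Pow(Add(Function('U')(-22, 5), 256), 2) = Pow(Add(-10, 256), 2) = Pow(246, 2) = 60516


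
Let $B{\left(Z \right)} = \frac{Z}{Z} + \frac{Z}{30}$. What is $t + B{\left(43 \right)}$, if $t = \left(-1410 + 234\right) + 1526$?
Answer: $\frac{10573}{30} \approx 352.43$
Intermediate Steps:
$t = 350$ ($t = -1176 + 1526 = 350$)
$B{\left(Z \right)} = 1 + \frac{Z}{30}$ ($B{\left(Z \right)} = 1 + Z \frac{1}{30} = 1 + \frac{Z}{30}$)
$t + B{\left(43 \right)} = 350 + \left(1 + \frac{1}{30} \cdot 43\right) = 350 + \left(1 + \frac{43}{30}\right) = 350 + \frac{73}{30} = \frac{10573}{30}$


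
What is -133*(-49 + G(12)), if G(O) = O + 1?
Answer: 4788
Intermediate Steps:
G(O) = 1 + O
-133*(-49 + G(12)) = -133*(-49 + (1 + 12)) = -133*(-49 + 13) = -133*(-36) = 4788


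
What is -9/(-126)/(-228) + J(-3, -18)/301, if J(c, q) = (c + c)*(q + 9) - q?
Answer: 32789/137256 ≈ 0.23889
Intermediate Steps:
J(c, q) = -q + 2*c*(9 + q) (J(c, q) = (2*c)*(9 + q) - q = 2*c*(9 + q) - q = -q + 2*c*(9 + q))
-9/(-126)/(-228) + J(-3, -18)/301 = -9/(-126)/(-228) + (-1*(-18) + 18*(-3) + 2*(-3)*(-18))/301 = -9*(-1/126)*(-1/228) + (18 - 54 + 108)*(1/301) = (1/14)*(-1/228) + 72*(1/301) = -1/3192 + 72/301 = 32789/137256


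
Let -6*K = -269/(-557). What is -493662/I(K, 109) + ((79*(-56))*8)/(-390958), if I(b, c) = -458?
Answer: 48254329433/44764691 ≈ 1078.0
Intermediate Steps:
K = -269/3342 (K = -(-269)/(6*(-557)) = -(-269)*(-1)/(6*557) = -⅙*269/557 = -269/3342 ≈ -0.080491)
-493662/I(K, 109) + ((79*(-56))*8)/(-390958) = -493662/(-458) + ((79*(-56))*8)/(-390958) = -493662*(-1/458) - 4424*8*(-1/390958) = 246831/229 - 35392*(-1/390958) = 246831/229 + 17696/195479 = 48254329433/44764691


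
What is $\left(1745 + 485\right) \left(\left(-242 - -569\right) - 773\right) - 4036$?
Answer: $-998616$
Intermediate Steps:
$\left(1745 + 485\right) \left(\left(-242 - -569\right) - 773\right) - 4036 = 2230 \left(\left(-242 + 569\right) - 773\right) - 4036 = 2230 \left(327 - 773\right) - 4036 = 2230 \left(-446\right) - 4036 = -994580 - 4036 = -998616$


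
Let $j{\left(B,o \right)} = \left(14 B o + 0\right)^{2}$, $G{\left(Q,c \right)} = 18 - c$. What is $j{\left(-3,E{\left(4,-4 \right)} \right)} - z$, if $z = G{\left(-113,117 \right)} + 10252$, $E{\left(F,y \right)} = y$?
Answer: $18071$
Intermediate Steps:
$z = 10153$ ($z = \left(18 - 117\right) + 10252 = -99 + 10252 = 10153$)
$j{\left(B,o \right)} = 196 B^{2} o^{2}$ ($j{\left(B,o \right)} = \left(14 B o + 0\right)^{2} = \left(14 B o\right)^{2} = 196 B^{2} o^{2}$)
$j{\left(-3,E{\left(4,-4 \right)} \right)} - z = 196 \left(-3\right)^{2} \left(-4\right)^{2} - 10153 = 196 \cdot 9 \cdot 16 - 10153 = 28224 - 10153 = 18071$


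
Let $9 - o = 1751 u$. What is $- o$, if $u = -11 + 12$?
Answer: $1742$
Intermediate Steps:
$u = 1$
$o = -1742$ ($o = 9 - 1751 \cdot 1 = 9 - 1751 = -1742$)
$- o = \left(-1\right) \left(-1742\right) = 1742$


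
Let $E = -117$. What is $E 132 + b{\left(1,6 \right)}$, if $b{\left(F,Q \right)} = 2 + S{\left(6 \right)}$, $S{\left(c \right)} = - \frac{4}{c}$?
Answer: $- \frac{46328}{3} \approx -15443.0$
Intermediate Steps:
$b{\left(F,Q \right)} = \frac{4}{3}$ ($b{\left(F,Q \right)} = 2 - \frac{4}{6} = 2 - \frac{2}{3} = \frac{4}{3}$)
$E 132 + b{\left(1,6 \right)} = \left(-117\right) 132 + \frac{4}{3} = -15444 + \frac{4}{3} = - \frac{46328}{3}$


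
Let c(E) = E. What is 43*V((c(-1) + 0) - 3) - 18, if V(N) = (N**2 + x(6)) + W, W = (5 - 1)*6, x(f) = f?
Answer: 1960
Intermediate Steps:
W = 24 (W = 4*6 = 24)
V(N) = 30 + N**2 (V(N) = (N**2 + 6) + 24 = (6 + N**2) + 24 = 30 + N**2)
43*V((c(-1) + 0) - 3) - 18 = 43*(30 + ((-1 + 0) - 3)**2) - 18 = 43*(30 + (-1 - 3)**2) - 18 = 43*(30 + (-4)**2) - 18 = 43*(30 + 16) - 18 = 43*46 - 18 = 1978 - 18 = 1960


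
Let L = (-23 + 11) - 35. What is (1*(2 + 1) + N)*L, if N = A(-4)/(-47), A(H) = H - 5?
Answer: -150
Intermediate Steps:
A(H) = -5 + H
L = -47 (L = -12 - 35 = -47)
N = 9/47 (N = (-5 - 4)/(-47) = -9*(-1/47) = 9/47 ≈ 0.19149)
(1*(2 + 1) + N)*L = (1*(2 + 1) + 9/47)*(-47) = (1*3 + 9/47)*(-47) = (3 + 9/47)*(-47) = (150/47)*(-47) = -150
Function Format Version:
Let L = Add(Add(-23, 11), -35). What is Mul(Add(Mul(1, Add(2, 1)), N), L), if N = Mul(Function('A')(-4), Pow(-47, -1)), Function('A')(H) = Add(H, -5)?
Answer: -150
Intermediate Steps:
Function('A')(H) = Add(-5, H)
L = -47 (L = Add(-12, -35) = -47)
N = Rational(9, 47) (N = Mul(Add(-5, -4), Pow(-47, -1)) = Mul(-9, Rational(-1, 47)) = Rational(9, 47) ≈ 0.19149)
Mul(Add(Mul(1, Add(2, 1)), N), L) = Mul(Add(Mul(1, Add(2, 1)), Rational(9, 47)), -47) = Mul(Add(Mul(1, 3), Rational(9, 47)), -47) = Mul(Add(3, Rational(9, 47)), -47) = Mul(Rational(150, 47), -47) = -150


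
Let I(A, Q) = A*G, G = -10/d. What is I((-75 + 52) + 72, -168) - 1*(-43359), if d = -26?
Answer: 563912/13 ≈ 43378.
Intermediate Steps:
G = 5/13 (G = -10/(-26) = -10*(-1/26) = 5/13 ≈ 0.38462)
I(A, Q) = 5*A/13 (I(A, Q) = A*(5/13) = 5*A/13)
I((-75 + 52) + 72, -168) - 1*(-43359) = 5*((-75 + 52) + 72)/13 - 1*(-43359) = 5*(-23 + 72)/13 + 43359 = (5/13)*49 + 43359 = 245/13 + 43359 = 563912/13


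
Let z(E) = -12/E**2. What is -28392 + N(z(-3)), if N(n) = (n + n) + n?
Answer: -28396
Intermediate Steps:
z(E) = -12/E**2
N(n) = 3*n (N(n) = 2*n + n = 3*n)
-28392 + N(z(-3)) = -28392 + 3*(-12/(-3)**2) = -28392 + 3*(-12*1/9) = -28392 + 3*(-4/3) = -28392 - 4 = -28396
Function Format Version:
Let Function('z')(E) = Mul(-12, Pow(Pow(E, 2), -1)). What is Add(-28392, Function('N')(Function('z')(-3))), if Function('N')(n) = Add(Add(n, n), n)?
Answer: -28396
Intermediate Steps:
Function('z')(E) = Mul(-12, Pow(E, -2))
Function('N')(n) = Mul(3, n) (Function('N')(n) = Add(Mul(2, n), n) = Mul(3, n))
Add(-28392, Function('N')(Function('z')(-3))) = Add(-28392, Mul(3, Mul(-12, Pow(-3, -2)))) = Add(-28392, Mul(3, Mul(-12, Rational(1, 9)))) = Add(-28392, Mul(3, Rational(-4, 3))) = Add(-28392, -4) = -28396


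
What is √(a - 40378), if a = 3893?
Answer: I*√36485 ≈ 191.01*I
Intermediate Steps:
√(a - 40378) = √(3893 - 40378) = √(-36485) = I*√36485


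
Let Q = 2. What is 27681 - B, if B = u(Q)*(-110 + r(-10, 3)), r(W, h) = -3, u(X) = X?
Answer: 27907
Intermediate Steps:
B = -226 (B = 2*(-110 - 3) = 2*(-113) = -226)
27681 - B = 27681 - 1*(-226) = 27681 + 226 = 27907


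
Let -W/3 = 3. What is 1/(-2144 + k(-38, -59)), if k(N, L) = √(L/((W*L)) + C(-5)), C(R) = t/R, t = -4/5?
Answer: -482400/1034265589 - 15*√11/1034265589 ≈ -0.00046647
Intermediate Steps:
W = -9 (W = -3*3 = -9)
t = -⅘ (t = -4*⅕ = -⅘ ≈ -0.80000)
C(R) = -4/(5*R)
k(N, L) = √11/15 (k(N, L) = √(L/((-9*L)) - ⅘/(-5)) = √(L*(-1/(9*L)) - ⅘*(-⅕)) = √(-⅑ + 4/25) = √(11/225) = √11/15)
1/(-2144 + k(-38, -59)) = 1/(-2144 + √11/15)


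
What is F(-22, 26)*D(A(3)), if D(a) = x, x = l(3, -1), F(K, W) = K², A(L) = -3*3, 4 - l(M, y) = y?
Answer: 2420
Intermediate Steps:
l(M, y) = 4 - y
A(L) = -9
x = 5 (x = 4 - 1*(-1) = 4 + 1 = 5)
D(a) = 5
F(-22, 26)*D(A(3)) = (-22)²*5 = 484*5 = 2420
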